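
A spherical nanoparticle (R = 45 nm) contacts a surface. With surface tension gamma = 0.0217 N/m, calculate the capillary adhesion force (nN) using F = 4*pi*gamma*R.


Convert radius: R = 45 nm = 4.5e-08 m
F = 4 * pi * gamma * R
F = 4 * pi * 0.0217 * 4.5e-08
F = 1.22711e-08 N = 12.2711 nN

12.2711


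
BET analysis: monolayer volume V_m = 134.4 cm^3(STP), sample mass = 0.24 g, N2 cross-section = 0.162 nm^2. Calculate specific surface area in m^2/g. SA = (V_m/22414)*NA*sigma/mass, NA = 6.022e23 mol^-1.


Number of moles in monolayer = V_m / 22414 = 134.4 / 22414 = 0.00599625
Number of molecules = moles * NA = 0.00599625 * 6.022e23
SA = molecules * sigma / mass
SA = (134.4 / 22414) * 6.022e23 * 0.162e-18 / 0.24
SA = 2437.4 m^2/g

2437.4


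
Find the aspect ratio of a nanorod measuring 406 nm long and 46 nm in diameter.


Aspect ratio AR = length / diameter
AR = 406 / 46
AR = 8.83

8.83


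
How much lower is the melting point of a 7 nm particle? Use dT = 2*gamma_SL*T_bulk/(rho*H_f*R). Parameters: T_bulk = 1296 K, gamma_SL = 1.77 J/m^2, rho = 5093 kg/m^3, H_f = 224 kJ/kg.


Radius R = 7/2 = 3.5 nm = 3.5e-09 m
Convert H_f = 224 kJ/kg = 224000 J/kg
dT = 2 * gamma_SL * T_bulk / (rho * H_f * R)
dT = 2 * 1.77 * 1296 / (5093 * 224000 * 3.5e-09)
dT = 1149.0 K

1149.0


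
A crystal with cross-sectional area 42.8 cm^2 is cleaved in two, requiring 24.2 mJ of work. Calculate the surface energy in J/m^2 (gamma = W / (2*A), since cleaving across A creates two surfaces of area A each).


Convert: A = 42.8 cm^2 = 0.00428 m^2, W = 24.2 mJ = 0.0242 J
Cleaving exposes two faces of area A, so total new surface = 2*A and gamma = W / (2*A)
gamma = 0.0242 / (2 * 0.00428)
gamma = 2.827 J/m^2

2.827


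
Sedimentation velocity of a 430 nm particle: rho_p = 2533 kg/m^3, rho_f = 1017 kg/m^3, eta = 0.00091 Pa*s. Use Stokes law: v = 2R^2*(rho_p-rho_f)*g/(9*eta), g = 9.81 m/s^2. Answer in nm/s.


Radius R = 430/2 nm = 2.15e-07 m
Density difference = 2533 - 1017 = 1516 kg/m^3
v = 2 * R^2 * (rho_p - rho_f) * g / (9 * eta)
v = 2 * (2.15e-07)^2 * 1516 * 9.81 / (9 * 0.00091)
v = 1.67877e-07 m/s = 167.877 nm/s

167.877


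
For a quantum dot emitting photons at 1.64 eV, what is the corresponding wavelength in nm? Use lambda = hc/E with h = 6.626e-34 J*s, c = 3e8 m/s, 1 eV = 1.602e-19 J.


Convert energy: E = 1.64 eV = 1.64 * 1.602e-19 = 2.62728e-19 J
lambda = h*c / E = 6.626e-34 * 3e8 / 2.62728e-19
lambda = 7.566e-07 m = 756.6 nm

756.6


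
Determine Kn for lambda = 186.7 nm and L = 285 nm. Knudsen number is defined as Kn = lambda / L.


Knudsen number Kn = lambda / L
Kn = 186.7 / 285
Kn = 0.6551

0.6551


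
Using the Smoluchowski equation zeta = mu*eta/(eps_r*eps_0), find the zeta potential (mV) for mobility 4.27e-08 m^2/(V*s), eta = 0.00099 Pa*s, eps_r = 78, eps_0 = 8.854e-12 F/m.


Smoluchowski equation: zeta = mu * eta / (eps_r * eps_0)
zeta = 4.27e-08 * 0.00099 / (78 * 8.854e-12)
zeta = 0.061211 V = 61.21 mV

61.21


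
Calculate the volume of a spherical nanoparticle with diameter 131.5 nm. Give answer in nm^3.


Radius r = 131.5/2 = 65.75 nm
Volume V = (4/3) * pi * r^3
V = (4/3) * pi * (65.75)^3
V = 1190627.42 nm^3

1190627.42


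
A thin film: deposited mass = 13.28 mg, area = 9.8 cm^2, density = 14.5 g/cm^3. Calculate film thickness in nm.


Convert: m = 13.28 mg = 1.3280e-05 kg, A = 9.8 cm^2 = 9.8000e-04 m^2, rho = 14.5 g/cm^3 = 14500 kg/m^3
t = m / (A * rho)
t = 1.3280e-05 / (9.8000e-04 * 14500)
t = 9.3455e-07 m = 934.6 nm

934.6


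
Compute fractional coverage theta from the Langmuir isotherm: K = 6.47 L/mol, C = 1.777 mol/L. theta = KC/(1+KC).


Langmuir isotherm: theta = K*C / (1 + K*C)
K*C = 6.47 * 1.777 = 11.49719
theta = 11.49719 / (1 + 11.49719) = 11.49719 / 12.49719
theta = 0.92

0.92


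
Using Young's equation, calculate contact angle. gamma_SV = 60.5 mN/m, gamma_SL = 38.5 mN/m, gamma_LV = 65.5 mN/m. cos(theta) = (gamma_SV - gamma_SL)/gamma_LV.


cos(theta) = (gamma_SV - gamma_SL) / gamma_LV
cos(theta) = (60.5 - 38.5) / 65.5
cos(theta) = 0.335878
theta = arccos(0.335878) = 70.37 degrees

70.37


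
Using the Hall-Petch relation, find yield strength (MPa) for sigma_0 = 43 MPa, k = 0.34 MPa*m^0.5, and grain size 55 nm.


d = 55 nm = 5.5e-08 m
sqrt(d) = 0.0002345208
Hall-Petch contribution = k / sqrt(d) = 0.34 / 0.0002345208 = 1449.8 MPa
sigma = sigma_0 + k/sqrt(d) = 43 + 1449.8 = 1492.8 MPa

1492.8


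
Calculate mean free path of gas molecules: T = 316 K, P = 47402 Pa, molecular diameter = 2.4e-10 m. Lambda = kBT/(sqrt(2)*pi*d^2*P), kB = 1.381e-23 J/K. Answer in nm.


Mean free path: lambda = kB*T / (sqrt(2) * pi * d^2 * P)
lambda = 1.381e-23 * 316 / (sqrt(2) * pi * (2.4e-10)^2 * 47402)
lambda = 3.59747e-07 m
lambda = 359.75 nm

359.75


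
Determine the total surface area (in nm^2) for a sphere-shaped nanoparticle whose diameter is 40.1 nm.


Radius r = 40.1/2 = 20.05 nm
Surface area SA = 4 * pi * r^2
SA = 4 * pi * (20.05)^2
SA = 5051.71 nm^2

5051.71


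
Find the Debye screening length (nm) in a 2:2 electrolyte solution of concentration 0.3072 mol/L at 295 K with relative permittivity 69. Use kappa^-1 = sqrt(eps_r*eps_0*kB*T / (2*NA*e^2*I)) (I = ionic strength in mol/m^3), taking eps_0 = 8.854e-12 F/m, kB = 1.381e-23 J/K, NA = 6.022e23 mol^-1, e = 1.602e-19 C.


Ionic strength I = 0.3072 * 2^2 * 1000 = 1228.8 mol/m^3
kappa^-1 = sqrt(69 * 8.854e-12 * 1.381e-23 * 295 / (2 * 6.022e23 * (1.602e-19)^2 * 1228.8))
kappa^-1 = 0.256 nm

0.256


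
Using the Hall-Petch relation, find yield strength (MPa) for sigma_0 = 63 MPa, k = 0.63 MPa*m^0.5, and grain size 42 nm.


d = 42 nm = 4.2e-08 m
sqrt(d) = 0.000204939
Hall-Petch contribution = k / sqrt(d) = 0.63 / 0.000204939 = 3074.1 MPa
sigma = sigma_0 + k/sqrt(d) = 63 + 3074.1 = 3137.1 MPa

3137.1


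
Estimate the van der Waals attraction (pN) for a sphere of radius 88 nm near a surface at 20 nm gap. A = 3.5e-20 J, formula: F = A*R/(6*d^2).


Convert to SI: R = 88 nm = 8.8e-08 m, d = 20 nm = 2e-08 m
F = A * R / (6 * d^2)
F = 3.5e-20 * 8.8e-08 / (6 * (2e-08)^2)
F = 1.28333e-12 N = 1.283 pN

1.283


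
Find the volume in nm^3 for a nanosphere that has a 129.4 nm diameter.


Radius r = 129.4/2 = 64.7 nm
Volume V = (4/3) * pi * r^3
V = (4/3) * pi * (64.7)^3
V = 1134492.04 nm^3

1134492.04


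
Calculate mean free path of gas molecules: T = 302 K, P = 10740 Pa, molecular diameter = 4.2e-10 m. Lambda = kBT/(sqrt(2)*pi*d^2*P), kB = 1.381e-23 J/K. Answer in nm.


Mean free path: lambda = kB*T / (sqrt(2) * pi * d^2 * P)
lambda = 1.381e-23 * 302 / (sqrt(2) * pi * (4.2e-10)^2 * 10740)
lambda = 4.95488e-07 m
lambda = 495.49 nm

495.49


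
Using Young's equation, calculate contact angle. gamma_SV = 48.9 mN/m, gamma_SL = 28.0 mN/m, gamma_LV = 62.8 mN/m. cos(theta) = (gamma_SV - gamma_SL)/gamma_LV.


cos(theta) = (gamma_SV - gamma_SL) / gamma_LV
cos(theta) = (48.9 - 28.0) / 62.8
cos(theta) = 0.332803
theta = arccos(0.332803) = 70.56 degrees

70.56


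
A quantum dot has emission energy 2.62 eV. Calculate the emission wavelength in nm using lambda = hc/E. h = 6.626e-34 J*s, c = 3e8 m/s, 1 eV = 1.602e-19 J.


Convert energy: E = 2.62 eV = 2.62 * 1.602e-19 = 4.19724e-19 J
lambda = h*c / E = 6.626e-34 * 3e8 / 4.19724e-19
lambda = 4.73597e-07 m = 473.6 nm

473.6


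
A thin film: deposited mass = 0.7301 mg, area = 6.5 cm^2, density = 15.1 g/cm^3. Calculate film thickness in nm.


Convert: m = 0.7301 mg = 7.3010e-07 kg, A = 6.5 cm^2 = 6.5000e-04 m^2, rho = 15.1 g/cm^3 = 15100 kg/m^3
t = m / (A * rho)
t = 7.3010e-07 / (6.5000e-04 * 15100)
t = 7.4386e-08 m = 74.4 nm

74.4


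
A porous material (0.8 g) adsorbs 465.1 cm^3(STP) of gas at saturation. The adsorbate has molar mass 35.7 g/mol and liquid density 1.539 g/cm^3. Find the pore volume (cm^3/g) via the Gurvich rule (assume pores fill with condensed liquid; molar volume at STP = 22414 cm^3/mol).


Moles adsorbed n = V_ads / 22414 = 465.1 / 22414 = 2.075042e-02 mol
Liquid volume V_liq = n * M / rho_liq = 2.075042e-02 * 35.7 / 1.539 = 0.48135 cm^3
Specific pore volume V_pore = V_liq / m_sample = 0.48135 / 0.8
V_pore = 0.6017 cm^3/g

0.6017


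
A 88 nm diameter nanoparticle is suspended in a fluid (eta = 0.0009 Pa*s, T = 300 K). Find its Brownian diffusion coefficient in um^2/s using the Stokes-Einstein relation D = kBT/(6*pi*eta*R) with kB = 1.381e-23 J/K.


Radius R = 88/2 = 44 nm = 4.4e-08 m
D = kB*T / (6*pi*eta*R)
D = 1.381e-23 * 300 / (6 * pi * 0.0009 * 4.4e-08)
D = 5.55033e-12 m^2/s = 5.55 um^2/s

5.55


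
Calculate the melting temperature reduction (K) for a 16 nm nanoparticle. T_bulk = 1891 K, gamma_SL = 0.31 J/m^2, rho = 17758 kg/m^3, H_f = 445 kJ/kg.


Radius R = 16/2 = 8 nm = 8e-09 m
Convert H_f = 445 kJ/kg = 445000 J/kg
dT = 2 * gamma_SL * T_bulk / (rho * H_f * R)
dT = 2 * 0.31 * 1891 / (17758 * 445000 * 8e-09)
dT = 18.5 K

18.5


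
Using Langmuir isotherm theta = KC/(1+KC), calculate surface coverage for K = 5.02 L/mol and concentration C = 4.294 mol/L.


Langmuir isotherm: theta = K*C / (1 + K*C)
K*C = 5.02 * 4.294 = 21.55588
theta = 21.55588 / (1 + 21.55588) = 21.55588 / 22.55588
theta = 0.9557

0.9557


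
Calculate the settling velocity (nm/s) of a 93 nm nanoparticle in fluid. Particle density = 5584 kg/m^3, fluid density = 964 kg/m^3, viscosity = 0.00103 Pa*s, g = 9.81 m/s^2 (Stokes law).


Radius R = 93/2 nm = 4.65e-08 m
Density difference = 5584 - 964 = 4620 kg/m^3
v = 2 * R^2 * (rho_p - rho_f) * g / (9 * eta)
v = 2 * (4.65e-08)^2 * 4620 * 9.81 / (9 * 0.00103)
v = 2.1143e-08 m/s = 21.143 nm/s

21.143


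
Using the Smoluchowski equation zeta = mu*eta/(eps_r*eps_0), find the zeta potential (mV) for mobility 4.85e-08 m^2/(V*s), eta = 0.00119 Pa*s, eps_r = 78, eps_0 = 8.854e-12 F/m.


Smoluchowski equation: zeta = mu * eta / (eps_r * eps_0)
zeta = 4.85e-08 * 0.00119 / (78 * 8.854e-12)
zeta = 0.083571 V = 83.57 mV

83.57


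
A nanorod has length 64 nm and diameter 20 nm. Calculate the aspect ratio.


Aspect ratio AR = length / diameter
AR = 64 / 20
AR = 3.2

3.2


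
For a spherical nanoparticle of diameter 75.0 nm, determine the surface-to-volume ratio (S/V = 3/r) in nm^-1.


Radius r = 75.0/2 = 37.5 nm
S/V = 3 / r = 3 / 37.5
S/V = 0.08 nm^-1

0.08


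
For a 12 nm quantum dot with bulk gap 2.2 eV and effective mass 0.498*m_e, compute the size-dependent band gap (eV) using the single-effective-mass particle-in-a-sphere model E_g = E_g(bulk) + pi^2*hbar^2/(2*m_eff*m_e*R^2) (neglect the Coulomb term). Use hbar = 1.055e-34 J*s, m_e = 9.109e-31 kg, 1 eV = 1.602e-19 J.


Radius R = 12/2 nm = 6e-09 m
Confinement energy dE = pi^2 * hbar^2 / (2 * m_eff * m_e * R^2)
dE = pi^2 * (1.055e-34)^2 / (2 * 0.498 * 9.109e-31 * (6e-09)^2) J, divided by 1.602e-19 J/eV
dE = 0.021 eV
Total band gap = E_g(bulk) + dE = 2.2 + 0.021 = 2.221 eV

2.221


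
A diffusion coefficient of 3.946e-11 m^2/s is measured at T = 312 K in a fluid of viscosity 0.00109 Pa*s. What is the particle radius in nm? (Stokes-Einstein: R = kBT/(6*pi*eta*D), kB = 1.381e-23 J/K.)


Stokes-Einstein: R = kB*T / (6*pi*eta*D)
R = 1.381e-23 * 312 / (6 * pi * 0.00109 * 3.946e-11)
R = 5.31451e-09 m = 5.31 nm

5.31


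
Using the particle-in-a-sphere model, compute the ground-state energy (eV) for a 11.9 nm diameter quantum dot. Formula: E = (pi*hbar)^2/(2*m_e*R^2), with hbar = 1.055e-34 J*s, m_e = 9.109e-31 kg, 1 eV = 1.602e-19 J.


Radius R = 11.9/2 = 5.95 nm = 5.95e-09 m
E = (pi * 1.055e-34)^2 / (2 * 9.109e-31 * (5.95e-09)^2)
E(J) = 1.70322e-21
E = E(J) / 1.602e-19 = 0.0106 eV

0.0106


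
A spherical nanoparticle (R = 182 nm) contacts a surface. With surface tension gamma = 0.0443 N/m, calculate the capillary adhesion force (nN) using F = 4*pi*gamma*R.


Convert radius: R = 182 nm = 1.82e-07 m
F = 4 * pi * gamma * R
F = 4 * pi * 0.0443 * 1.82e-07
F = 1.01318e-07 N = 101.3176 nN

101.3176


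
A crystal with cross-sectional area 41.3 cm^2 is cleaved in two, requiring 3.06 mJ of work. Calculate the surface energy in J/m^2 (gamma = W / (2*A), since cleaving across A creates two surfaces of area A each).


Convert: A = 41.3 cm^2 = 0.00413 m^2, W = 3.06 mJ = 0.00306 J
Cleaving exposes two faces of area A, so total new surface = 2*A and gamma = W / (2*A)
gamma = 0.00306 / (2 * 0.00413)
gamma = 0.37 J/m^2

0.37


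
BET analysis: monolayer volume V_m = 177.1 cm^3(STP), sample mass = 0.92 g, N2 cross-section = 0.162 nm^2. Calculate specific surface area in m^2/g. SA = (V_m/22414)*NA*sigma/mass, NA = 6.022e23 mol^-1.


Number of moles in monolayer = V_m / 22414 = 177.1 / 22414 = 0.00790131
Number of molecules = moles * NA = 0.00790131 * 6.022e23
SA = molecules * sigma / mass
SA = (177.1 / 22414) * 6.022e23 * 0.162e-18 / 0.92
SA = 837.9 m^2/g

837.9


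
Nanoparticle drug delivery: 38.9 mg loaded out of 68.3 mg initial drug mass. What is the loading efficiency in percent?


Drug loading efficiency = (drug loaded / drug initial) * 100
DLE = 38.9 / 68.3 * 100
DLE = 0.5695 * 100
DLE = 56.95%

56.95


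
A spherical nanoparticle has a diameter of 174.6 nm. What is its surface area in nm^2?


Radius r = 174.6/2 = 87.3 nm
Surface area SA = 4 * pi * r^2
SA = 4 * pi * (87.3)^2
SA = 95771.95 nm^2

95771.95


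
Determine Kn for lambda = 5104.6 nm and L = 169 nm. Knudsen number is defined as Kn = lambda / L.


Knudsen number Kn = lambda / L
Kn = 5104.6 / 169
Kn = 30.2047

30.2047


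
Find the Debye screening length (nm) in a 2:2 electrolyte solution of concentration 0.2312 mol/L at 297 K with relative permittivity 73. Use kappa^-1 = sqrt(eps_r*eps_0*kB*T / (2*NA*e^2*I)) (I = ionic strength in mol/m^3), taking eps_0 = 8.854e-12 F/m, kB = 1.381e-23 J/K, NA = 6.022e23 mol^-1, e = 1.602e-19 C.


Ionic strength I = 0.2312 * 2^2 * 1000 = 924.8 mol/m^3
kappa^-1 = sqrt(73 * 8.854e-12 * 1.381e-23 * 297 / (2 * 6.022e23 * (1.602e-19)^2 * 924.8))
kappa^-1 = 0.305 nm

0.305


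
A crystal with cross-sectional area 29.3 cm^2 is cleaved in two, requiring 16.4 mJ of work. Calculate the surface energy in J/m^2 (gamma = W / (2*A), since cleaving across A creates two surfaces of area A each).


Convert: A = 29.3 cm^2 = 0.00293 m^2, W = 16.4 mJ = 0.0164 J
Cleaving exposes two faces of area A, so total new surface = 2*A and gamma = W / (2*A)
gamma = 0.0164 / (2 * 0.00293)
gamma = 2.799 J/m^2

2.799


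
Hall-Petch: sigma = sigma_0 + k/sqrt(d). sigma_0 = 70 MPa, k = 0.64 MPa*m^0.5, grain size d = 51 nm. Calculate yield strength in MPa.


d = 51 nm = 5.1e-08 m
sqrt(d) = 0.0002258318
Hall-Petch contribution = k / sqrt(d) = 0.64 / 0.0002258318 = 2834.0 MPa
sigma = sigma_0 + k/sqrt(d) = 70 + 2834.0 = 2904.0 MPa

2904.0


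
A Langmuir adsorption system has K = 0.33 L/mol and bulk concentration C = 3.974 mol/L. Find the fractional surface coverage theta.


Langmuir isotherm: theta = K*C / (1 + K*C)
K*C = 0.33 * 3.974 = 1.31142
theta = 1.31142 / (1 + 1.31142) = 1.31142 / 2.31142
theta = 0.5674

0.5674


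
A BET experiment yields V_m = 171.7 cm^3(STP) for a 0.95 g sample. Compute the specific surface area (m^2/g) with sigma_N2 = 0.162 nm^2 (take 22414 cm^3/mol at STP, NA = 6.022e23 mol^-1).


Number of moles in monolayer = V_m / 22414 = 171.7 / 22414 = 0.00766039
Number of molecules = moles * NA = 0.00766039 * 6.022e23
SA = molecules * sigma / mass
SA = (171.7 / 22414) * 6.022e23 * 0.162e-18 / 0.95
SA = 786.7 m^2/g

786.7


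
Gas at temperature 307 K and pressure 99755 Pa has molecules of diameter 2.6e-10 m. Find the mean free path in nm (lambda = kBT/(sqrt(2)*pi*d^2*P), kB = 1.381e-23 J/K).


Mean free path: lambda = kB*T / (sqrt(2) * pi * d^2 * P)
lambda = 1.381e-23 * 307 / (sqrt(2) * pi * (2.6e-10)^2 * 99755)
lambda = 1.4151e-07 m
lambda = 141.51 nm

141.51


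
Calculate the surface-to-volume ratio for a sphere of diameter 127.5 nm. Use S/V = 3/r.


Radius r = 127.5/2 = 63.75 nm
S/V = 3 / r = 3 / 63.75
S/V = 0.0471 nm^-1

0.0471


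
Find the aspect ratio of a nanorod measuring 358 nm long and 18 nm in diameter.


Aspect ratio AR = length / diameter
AR = 358 / 18
AR = 19.89

19.89


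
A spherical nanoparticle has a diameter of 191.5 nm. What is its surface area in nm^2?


Radius r = 191.5/2 = 95.75 nm
Surface area SA = 4 * pi * r^2
SA = 4 * pi * (95.75)^2
SA = 115209.27 nm^2

115209.27


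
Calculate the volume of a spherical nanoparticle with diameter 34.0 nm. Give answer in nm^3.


Radius r = 34.0/2 = 17 nm
Volume V = (4/3) * pi * r^3
V = (4/3) * pi * (17)^3
V = 20579.53 nm^3

20579.53


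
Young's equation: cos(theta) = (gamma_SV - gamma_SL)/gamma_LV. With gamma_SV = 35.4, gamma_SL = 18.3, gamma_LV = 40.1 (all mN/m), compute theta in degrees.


cos(theta) = (gamma_SV - gamma_SL) / gamma_LV
cos(theta) = (35.4 - 18.3) / 40.1
cos(theta) = 0.426434
theta = arccos(0.426434) = 64.76 degrees

64.76


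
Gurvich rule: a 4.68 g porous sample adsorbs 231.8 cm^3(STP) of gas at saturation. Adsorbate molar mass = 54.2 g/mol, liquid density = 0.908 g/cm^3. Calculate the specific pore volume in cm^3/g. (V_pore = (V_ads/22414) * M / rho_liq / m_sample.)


Moles adsorbed n = V_ads / 22414 = 231.8 / 22414 = 1.034175e-02 mol
Liquid volume V_liq = n * M / rho_liq = 1.034175e-02 * 54.2 / 0.908 = 0.61732 cm^3
Specific pore volume V_pore = V_liq / m_sample = 0.61732 / 4.68
V_pore = 0.1319 cm^3/g

0.1319


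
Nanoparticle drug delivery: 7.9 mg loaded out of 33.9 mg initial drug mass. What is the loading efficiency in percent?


Drug loading efficiency = (drug loaded / drug initial) * 100
DLE = 7.9 / 33.9 * 100
DLE = 0.233 * 100
DLE = 23.3%

23.3


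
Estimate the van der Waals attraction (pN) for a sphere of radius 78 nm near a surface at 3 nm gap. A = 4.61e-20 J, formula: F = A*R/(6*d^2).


Convert to SI: R = 78 nm = 7.8e-08 m, d = 3 nm = 3e-09 m
F = A * R / (6 * d^2)
F = 4.61e-20 * 7.8e-08 / (6 * (3e-09)^2)
F = 6.65889e-11 N = 66.589 pN

66.589


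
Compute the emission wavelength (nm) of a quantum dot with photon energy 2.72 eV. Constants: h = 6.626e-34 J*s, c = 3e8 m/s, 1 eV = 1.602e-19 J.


Convert energy: E = 2.72 eV = 2.72 * 1.602e-19 = 4.35744e-19 J
lambda = h*c / E = 6.626e-34 * 3e8 / 4.35744e-19
lambda = 4.56185e-07 m = 456.2 nm

456.2


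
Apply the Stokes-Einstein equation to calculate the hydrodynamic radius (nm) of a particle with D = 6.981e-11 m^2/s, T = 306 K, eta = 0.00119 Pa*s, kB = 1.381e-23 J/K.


Stokes-Einstein: R = kB*T / (6*pi*eta*D)
R = 1.381e-23 * 306 / (6 * pi * 0.00119 * 6.981e-11)
R = 2.69867e-09 m = 2.7 nm

2.7


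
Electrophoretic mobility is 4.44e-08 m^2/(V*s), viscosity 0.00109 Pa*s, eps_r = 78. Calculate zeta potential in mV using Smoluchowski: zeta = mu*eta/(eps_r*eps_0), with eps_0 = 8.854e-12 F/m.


Smoluchowski equation: zeta = mu * eta / (eps_r * eps_0)
zeta = 4.44e-08 * 0.00109 / (78 * 8.854e-12)
zeta = 0.070077 V = 70.08 mV

70.08


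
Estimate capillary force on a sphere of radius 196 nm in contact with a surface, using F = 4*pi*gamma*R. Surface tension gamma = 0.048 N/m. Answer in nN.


Convert radius: R = 196 nm = 1.96e-07 m
F = 4 * pi * gamma * R
F = 4 * pi * 0.048 * 1.96e-07
F = 1.18224e-07 N = 118.2244 nN

118.2244


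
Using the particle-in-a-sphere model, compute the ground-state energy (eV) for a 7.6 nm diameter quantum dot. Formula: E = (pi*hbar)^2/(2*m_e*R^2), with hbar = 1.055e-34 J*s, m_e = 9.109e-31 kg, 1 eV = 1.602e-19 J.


Radius R = 7.6/2 = 3.8 nm = 3.8e-09 m
E = (pi * 1.055e-34)^2 / (2 * 9.109e-31 * (3.8e-09)^2)
E(J) = 4.17577e-21
E = E(J) / 1.602e-19 = 0.0261 eV

0.0261


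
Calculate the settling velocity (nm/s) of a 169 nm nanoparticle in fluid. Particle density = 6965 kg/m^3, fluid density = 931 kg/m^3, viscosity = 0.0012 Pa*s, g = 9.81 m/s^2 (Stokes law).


Radius R = 169/2 nm = 8.45e-08 m
Density difference = 6965 - 931 = 6034 kg/m^3
v = 2 * R^2 * (rho_p - rho_f) * g / (9 * eta)
v = 2 * (8.45e-08)^2 * 6034 * 9.81 / (9 * 0.0012)
v = 7.82698e-08 m/s = 78.2698 nm/s

78.2698


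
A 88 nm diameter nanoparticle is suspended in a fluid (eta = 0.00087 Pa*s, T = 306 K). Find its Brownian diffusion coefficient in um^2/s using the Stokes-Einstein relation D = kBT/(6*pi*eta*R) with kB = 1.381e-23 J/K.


Radius R = 88/2 = 44 nm = 4.4e-08 m
D = kB*T / (6*pi*eta*R)
D = 1.381e-23 * 306 / (6 * pi * 0.00087 * 4.4e-08)
D = 5.85655e-12 m^2/s = 5.857 um^2/s

5.857


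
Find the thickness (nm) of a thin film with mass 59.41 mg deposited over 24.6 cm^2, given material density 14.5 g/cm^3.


Convert: m = 59.41 mg = 5.9410e-05 kg, A = 24.6 cm^2 = 2.4600e-03 m^2, rho = 14.5 g/cm^3 = 14500 kg/m^3
t = m / (A * rho)
t = 5.9410e-05 / (2.4600e-03 * 14500)
t = 1.6655e-06 m = 1665.5 nm

1665.5


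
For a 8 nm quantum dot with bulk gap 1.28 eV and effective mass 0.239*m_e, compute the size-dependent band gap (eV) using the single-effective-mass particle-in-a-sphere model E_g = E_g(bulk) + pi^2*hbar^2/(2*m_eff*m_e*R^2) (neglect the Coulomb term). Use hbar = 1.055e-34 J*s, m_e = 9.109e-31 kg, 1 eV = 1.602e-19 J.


Radius R = 8/2 nm = 4e-09 m
Confinement energy dE = pi^2 * hbar^2 / (2 * m_eff * m_e * R^2)
dE = pi^2 * (1.055e-34)^2 / (2 * 0.239 * 9.109e-31 * (4e-09)^2) J, divided by 1.602e-19 J/eV
dE = 0.0984 eV
Total band gap = E_g(bulk) + dE = 1.28 + 0.0984 = 1.3784 eV

1.3784


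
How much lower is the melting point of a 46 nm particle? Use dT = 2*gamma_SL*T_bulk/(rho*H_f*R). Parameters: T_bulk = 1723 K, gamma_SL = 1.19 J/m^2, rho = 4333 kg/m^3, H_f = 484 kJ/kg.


Radius R = 46/2 = 23 nm = 2.3e-08 m
Convert H_f = 484 kJ/kg = 484000 J/kg
dT = 2 * gamma_SL * T_bulk / (rho * H_f * R)
dT = 2 * 1.19 * 1723 / (4333 * 484000 * 2.3e-08)
dT = 85.0 K

85.0


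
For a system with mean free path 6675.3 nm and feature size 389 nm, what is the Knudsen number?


Knudsen number Kn = lambda / L
Kn = 6675.3 / 389
Kn = 17.1602

17.1602


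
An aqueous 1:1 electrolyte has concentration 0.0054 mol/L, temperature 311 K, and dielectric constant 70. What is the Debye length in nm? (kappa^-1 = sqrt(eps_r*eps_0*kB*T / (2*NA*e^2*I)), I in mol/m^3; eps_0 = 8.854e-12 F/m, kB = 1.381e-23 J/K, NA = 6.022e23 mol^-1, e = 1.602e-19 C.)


Ionic strength I = 0.0054 * 1^2 * 1000 = 5.4 mol/m^3
kappa^-1 = sqrt(70 * 8.854e-12 * 1.381e-23 * 311 / (2 * 6.022e23 * (1.602e-19)^2 * 5.4))
kappa^-1 = 3.993 nm

3.993


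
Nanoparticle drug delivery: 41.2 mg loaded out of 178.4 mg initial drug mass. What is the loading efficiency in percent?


Drug loading efficiency = (drug loaded / drug initial) * 100
DLE = 41.2 / 178.4 * 100
DLE = 0.2309 * 100
DLE = 23.09%

23.09


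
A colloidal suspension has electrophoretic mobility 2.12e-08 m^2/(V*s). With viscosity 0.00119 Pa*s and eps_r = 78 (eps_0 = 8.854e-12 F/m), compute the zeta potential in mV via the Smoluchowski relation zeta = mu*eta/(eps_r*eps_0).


Smoluchowski equation: zeta = mu * eta / (eps_r * eps_0)
zeta = 2.12e-08 * 0.00119 / (78 * 8.854e-12)
zeta = 0.03653 V = 36.53 mV

36.53


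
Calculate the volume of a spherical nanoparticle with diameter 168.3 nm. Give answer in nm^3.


Radius r = 168.3/2 = 84.15 nm
Volume V = (4/3) * pi * r^3
V = (4/3) * pi * (84.15)^3
V = 2496036.72 nm^3

2496036.72


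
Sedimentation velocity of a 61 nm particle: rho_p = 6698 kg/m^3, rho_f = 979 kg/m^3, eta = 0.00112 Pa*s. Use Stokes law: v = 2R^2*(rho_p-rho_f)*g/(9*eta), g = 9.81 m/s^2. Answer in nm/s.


Radius R = 61/2 nm = 3.05e-08 m
Density difference = 6698 - 979 = 5719 kg/m^3
v = 2 * R^2 * (rho_p - rho_f) * g / (9 * eta)
v = 2 * (3.05e-08)^2 * 5719 * 9.81 / (9 * 0.00112)
v = 1.03552e-08 m/s = 10.3552 nm/s

10.3552


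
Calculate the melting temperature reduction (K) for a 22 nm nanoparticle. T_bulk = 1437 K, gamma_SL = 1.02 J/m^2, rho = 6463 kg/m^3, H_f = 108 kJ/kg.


Radius R = 22/2 = 11 nm = 1.1e-08 m
Convert H_f = 108 kJ/kg = 108000 J/kg
dT = 2 * gamma_SL * T_bulk / (rho * H_f * R)
dT = 2 * 1.02 * 1437 / (6463 * 108000 * 1.1e-08)
dT = 381.8 K

381.8


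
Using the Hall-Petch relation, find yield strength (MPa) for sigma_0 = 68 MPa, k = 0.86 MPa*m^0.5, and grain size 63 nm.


d = 63 nm = 6.3e-08 m
sqrt(d) = 0.000250998
Hall-Petch contribution = k / sqrt(d) = 0.86 / 0.000250998 = 3426.3 MPa
sigma = sigma_0 + k/sqrt(d) = 68 + 3426.3 = 3494.3 MPa

3494.3


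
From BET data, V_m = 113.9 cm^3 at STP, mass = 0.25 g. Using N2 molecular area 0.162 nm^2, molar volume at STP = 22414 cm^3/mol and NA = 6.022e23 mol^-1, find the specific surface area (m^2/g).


Number of moles in monolayer = V_m / 22414 = 113.9 / 22414 = 0.00508165
Number of molecules = moles * NA = 0.00508165 * 6.022e23
SA = molecules * sigma / mass
SA = (113.9 / 22414) * 6.022e23 * 0.162e-18 / 0.25
SA = 1983.0 m^2/g

1983.0


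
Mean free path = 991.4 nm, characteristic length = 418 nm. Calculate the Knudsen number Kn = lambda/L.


Knudsen number Kn = lambda / L
Kn = 991.4 / 418
Kn = 2.3718

2.3718


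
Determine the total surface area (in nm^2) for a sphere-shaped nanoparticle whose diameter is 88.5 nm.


Radius r = 88.5/2 = 44.25 nm
Surface area SA = 4 * pi * r^2
SA = 4 * pi * (44.25)^2
SA = 24605.74 nm^2

24605.74


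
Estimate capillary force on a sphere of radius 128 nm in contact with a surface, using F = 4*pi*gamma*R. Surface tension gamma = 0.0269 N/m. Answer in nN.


Convert radius: R = 128 nm = 1.28e-07 m
F = 4 * pi * gamma * R
F = 4 * pi * 0.0269 * 1.28e-07
F = 4.32685e-08 N = 43.2685 nN

43.2685


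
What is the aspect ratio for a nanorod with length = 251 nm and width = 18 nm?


Aspect ratio AR = length / diameter
AR = 251 / 18
AR = 13.94

13.94


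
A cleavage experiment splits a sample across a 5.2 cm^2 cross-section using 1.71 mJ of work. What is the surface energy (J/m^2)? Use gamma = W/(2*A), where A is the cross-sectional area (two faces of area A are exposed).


Convert: A = 5.2 cm^2 = 0.00052 m^2, W = 1.71 mJ = 0.00171 J
Cleaving exposes two faces of area A, so total new surface = 2*A and gamma = W / (2*A)
gamma = 0.00171 / (2 * 0.00052)
gamma = 1.644 J/m^2

1.644


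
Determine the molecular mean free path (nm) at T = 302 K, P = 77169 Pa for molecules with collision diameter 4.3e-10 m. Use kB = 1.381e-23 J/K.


Mean free path: lambda = kB*T / (sqrt(2) * pi * d^2 * P)
lambda = 1.381e-23 * 302 / (sqrt(2) * pi * (4.3e-10)^2 * 77169)
lambda = 6.57894e-08 m
lambda = 65.79 nm

65.79


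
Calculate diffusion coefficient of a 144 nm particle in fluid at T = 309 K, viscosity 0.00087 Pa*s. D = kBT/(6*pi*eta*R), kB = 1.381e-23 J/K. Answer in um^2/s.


Radius R = 144/2 = 72 nm = 7.2e-08 m
D = kB*T / (6*pi*eta*R)
D = 1.381e-23 * 309 / (6 * pi * 0.00087 * 7.2e-08)
D = 3.61409e-12 m^2/s = 3.614 um^2/s

3.614


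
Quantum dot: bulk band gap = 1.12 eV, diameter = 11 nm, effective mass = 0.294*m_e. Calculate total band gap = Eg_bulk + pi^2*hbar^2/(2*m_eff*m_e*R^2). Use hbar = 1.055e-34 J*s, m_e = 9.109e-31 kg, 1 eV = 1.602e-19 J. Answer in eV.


Radius R = 11/2 nm = 5.5e-09 m
Confinement energy dE = pi^2 * hbar^2 / (2 * m_eff * m_e * R^2)
dE = pi^2 * (1.055e-34)^2 / (2 * 0.294 * 9.109e-31 * (5.5e-09)^2) J, divided by 1.602e-19 J/eV
dE = 0.0423 eV
Total band gap = E_g(bulk) + dE = 1.12 + 0.0423 = 1.1623 eV

1.1623


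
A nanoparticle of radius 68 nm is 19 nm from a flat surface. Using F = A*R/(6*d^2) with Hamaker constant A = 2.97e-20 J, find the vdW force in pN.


Convert to SI: R = 68 nm = 6.8e-08 m, d = 19 nm = 1.9e-08 m
F = A * R / (6 * d^2)
F = 2.97e-20 * 6.8e-08 / (6 * (1.9e-08)^2)
F = 9.3241e-13 N = 0.932 pN

0.932


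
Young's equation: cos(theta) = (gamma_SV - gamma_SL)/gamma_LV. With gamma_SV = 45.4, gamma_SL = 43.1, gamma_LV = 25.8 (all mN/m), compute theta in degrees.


cos(theta) = (gamma_SV - gamma_SL) / gamma_LV
cos(theta) = (45.4 - 43.1) / 25.8
cos(theta) = 0.089147
theta = arccos(0.089147) = 84.89 degrees

84.89


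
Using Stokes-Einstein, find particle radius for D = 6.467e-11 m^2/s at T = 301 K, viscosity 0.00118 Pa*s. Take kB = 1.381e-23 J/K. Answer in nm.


Stokes-Einstein: R = kB*T / (6*pi*eta*D)
R = 1.381e-23 * 301 / (6 * pi * 0.00118 * 6.467e-11)
R = 2.88984e-09 m = 2.89 nm

2.89


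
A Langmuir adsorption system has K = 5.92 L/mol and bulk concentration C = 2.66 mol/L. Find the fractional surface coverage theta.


Langmuir isotherm: theta = K*C / (1 + K*C)
K*C = 5.92 * 2.66 = 15.7472
theta = 15.7472 / (1 + 15.7472) = 15.7472 / 16.7472
theta = 0.9403

0.9403


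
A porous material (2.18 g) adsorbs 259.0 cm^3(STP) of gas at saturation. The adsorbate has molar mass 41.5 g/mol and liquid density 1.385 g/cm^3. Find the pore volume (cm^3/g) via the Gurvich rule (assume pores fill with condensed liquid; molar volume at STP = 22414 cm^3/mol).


Moles adsorbed n = V_ads / 22414 = 259.0 / 22414 = 1.155528e-02 mol
Liquid volume V_liq = n * M / rho_liq = 1.155528e-02 * 41.5 / 1.385 = 0.34624 cm^3
Specific pore volume V_pore = V_liq / m_sample = 0.34624 / 2.18
V_pore = 0.1588 cm^3/g

0.1588


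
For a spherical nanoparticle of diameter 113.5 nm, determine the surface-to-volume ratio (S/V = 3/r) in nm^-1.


Radius r = 113.5/2 = 56.75 nm
S/V = 3 / r = 3 / 56.75
S/V = 0.0529 nm^-1

0.0529


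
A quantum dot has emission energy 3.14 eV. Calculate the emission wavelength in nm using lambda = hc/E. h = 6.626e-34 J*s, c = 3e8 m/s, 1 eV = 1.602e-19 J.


Convert energy: E = 3.14 eV = 3.14 * 1.602e-19 = 5.03028e-19 J
lambda = h*c / E = 6.626e-34 * 3e8 / 5.03028e-19
lambda = 3.95167e-07 m = 395.2 nm

395.2


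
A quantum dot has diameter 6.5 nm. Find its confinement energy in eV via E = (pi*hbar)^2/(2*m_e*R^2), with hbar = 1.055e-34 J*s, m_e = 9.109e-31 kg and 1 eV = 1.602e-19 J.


Radius R = 6.5/2 = 3.25 nm = 3.25e-09 m
E = (pi * 1.055e-34)^2 / (2 * 9.109e-31 * (3.25e-09)^2)
E(J) = 5.7087e-21
E = E(J) / 1.602e-19 = 0.0356 eV

0.0356


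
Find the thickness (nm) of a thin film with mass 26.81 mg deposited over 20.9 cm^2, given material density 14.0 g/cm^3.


Convert: m = 26.81 mg = 2.6810e-05 kg, A = 20.9 cm^2 = 2.0900e-03 m^2, rho = 14.0 g/cm^3 = 14000 kg/m^3
t = m / (A * rho)
t = 2.6810e-05 / (2.0900e-03 * 14000)
t = 9.1627e-07 m = 916.3 nm

916.3


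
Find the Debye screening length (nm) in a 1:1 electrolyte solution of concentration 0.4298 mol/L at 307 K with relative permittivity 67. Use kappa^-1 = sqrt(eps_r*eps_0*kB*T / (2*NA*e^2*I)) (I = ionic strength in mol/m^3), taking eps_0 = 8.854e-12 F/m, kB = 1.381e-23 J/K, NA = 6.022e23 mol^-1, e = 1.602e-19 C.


Ionic strength I = 0.4298 * 1^2 * 1000 = 429.8 mol/m^3
kappa^-1 = sqrt(67 * 8.854e-12 * 1.381e-23 * 307 / (2 * 6.022e23 * (1.602e-19)^2 * 429.8))
kappa^-1 = 0.435 nm

0.435


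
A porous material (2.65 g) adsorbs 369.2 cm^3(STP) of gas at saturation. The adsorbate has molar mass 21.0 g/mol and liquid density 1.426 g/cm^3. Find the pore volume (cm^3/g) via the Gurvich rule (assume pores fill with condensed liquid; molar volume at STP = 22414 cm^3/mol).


Moles adsorbed n = V_ads / 22414 = 369.2 / 22414 = 1.647185e-02 mol
Liquid volume V_liq = n * M / rho_liq = 1.647185e-02 * 21.0 / 1.426 = 0.24257 cm^3
Specific pore volume V_pore = V_liq / m_sample = 0.24257 / 2.65
V_pore = 0.0915 cm^3/g

0.0915


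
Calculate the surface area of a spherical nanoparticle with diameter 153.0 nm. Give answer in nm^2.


Radius r = 153.0/2 = 76.5 nm
Surface area SA = 4 * pi * r^2
SA = 4 * pi * (76.5)^2
SA = 73541.54 nm^2

73541.54


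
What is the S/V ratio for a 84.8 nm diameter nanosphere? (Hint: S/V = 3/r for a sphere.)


Radius r = 84.8/2 = 42.4 nm
S/V = 3 / r = 3 / 42.4
S/V = 0.0708 nm^-1

0.0708


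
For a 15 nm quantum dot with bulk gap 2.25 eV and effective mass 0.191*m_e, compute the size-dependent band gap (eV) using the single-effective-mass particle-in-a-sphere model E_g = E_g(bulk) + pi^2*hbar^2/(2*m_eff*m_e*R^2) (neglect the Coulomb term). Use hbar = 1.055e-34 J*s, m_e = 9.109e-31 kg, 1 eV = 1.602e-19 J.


Radius R = 15/2 nm = 7.5e-09 m
Confinement energy dE = pi^2 * hbar^2 / (2 * m_eff * m_e * R^2)
dE = pi^2 * (1.055e-34)^2 / (2 * 0.191 * 9.109e-31 * (7.5e-09)^2) J, divided by 1.602e-19 J/eV
dE = 0.035 eV
Total band gap = E_g(bulk) + dE = 2.25 + 0.035 = 2.285 eV

2.285


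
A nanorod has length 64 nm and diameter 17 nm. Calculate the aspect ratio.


Aspect ratio AR = length / diameter
AR = 64 / 17
AR = 3.76

3.76


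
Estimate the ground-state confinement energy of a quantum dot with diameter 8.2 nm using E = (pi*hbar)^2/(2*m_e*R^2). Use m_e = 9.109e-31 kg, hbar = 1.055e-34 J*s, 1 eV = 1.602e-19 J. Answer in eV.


Radius R = 8.2/2 = 4.1 nm = 4.1e-09 m
E = (pi * 1.055e-34)^2 / (2 * 9.109e-31 * (4.1e-09)^2)
E(J) = 3.58704e-21
E = E(J) / 1.602e-19 = 0.0224 eV

0.0224


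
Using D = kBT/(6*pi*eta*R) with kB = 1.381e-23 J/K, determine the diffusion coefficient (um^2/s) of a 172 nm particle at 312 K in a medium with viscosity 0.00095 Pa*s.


Radius R = 172/2 = 86 nm = 8.6e-08 m
D = kB*T / (6*pi*eta*R)
D = 1.381e-23 * 312 / (6 * pi * 0.00095 * 8.6e-08)
D = 2.79785e-12 m^2/s = 2.798 um^2/s

2.798


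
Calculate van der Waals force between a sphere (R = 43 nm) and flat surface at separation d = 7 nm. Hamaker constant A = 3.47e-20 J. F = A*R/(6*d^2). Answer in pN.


Convert to SI: R = 43 nm = 4.3e-08 m, d = 7 nm = 7e-09 m
F = A * R / (6 * d^2)
F = 3.47e-20 * 4.3e-08 / (6 * (7e-09)^2)
F = 5.07517e-12 N = 5.075 pN

5.075


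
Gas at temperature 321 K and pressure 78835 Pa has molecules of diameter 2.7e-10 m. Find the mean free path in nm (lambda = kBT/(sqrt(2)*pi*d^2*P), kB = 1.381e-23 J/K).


Mean free path: lambda = kB*T / (sqrt(2) * pi * d^2 * P)
lambda = 1.381e-23 * 321 / (sqrt(2) * pi * (2.7e-10)^2 * 78835)
lambda = 1.73615e-07 m
lambda = 173.61 nm

173.61


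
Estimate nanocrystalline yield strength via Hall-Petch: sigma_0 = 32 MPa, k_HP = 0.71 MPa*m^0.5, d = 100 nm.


d = 100 nm = 1e-07 m
sqrt(d) = 0.0003162278
Hall-Petch contribution = k / sqrt(d) = 0.71 / 0.0003162278 = 2245.2 MPa
sigma = sigma_0 + k/sqrt(d) = 32 + 2245.2 = 2277.2 MPa

2277.2


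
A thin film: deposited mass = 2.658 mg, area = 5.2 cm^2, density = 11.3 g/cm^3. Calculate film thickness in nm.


Convert: m = 2.658 mg = 2.6580e-06 kg, A = 5.2 cm^2 = 5.2000e-04 m^2, rho = 11.3 g/cm^3 = 11300 kg/m^3
t = m / (A * rho)
t = 2.6580e-06 / (5.2000e-04 * 11300)
t = 4.5235e-07 m = 452.3 nm

452.3


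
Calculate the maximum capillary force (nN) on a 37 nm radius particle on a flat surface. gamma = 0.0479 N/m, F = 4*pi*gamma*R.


Convert radius: R = 37 nm = 3.7e-08 m
F = 4 * pi * gamma * R
F = 4 * pi * 0.0479 * 3.7e-08
F = 2.22714e-08 N = 22.2714 nN

22.2714


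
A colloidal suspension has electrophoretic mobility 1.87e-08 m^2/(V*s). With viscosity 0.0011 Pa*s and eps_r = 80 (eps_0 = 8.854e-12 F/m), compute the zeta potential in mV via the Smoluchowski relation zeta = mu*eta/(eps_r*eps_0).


Smoluchowski equation: zeta = mu * eta / (eps_r * eps_0)
zeta = 1.87e-08 * 0.0011 / (80 * 8.854e-12)
zeta = 0.029041 V = 29.04 mV

29.04


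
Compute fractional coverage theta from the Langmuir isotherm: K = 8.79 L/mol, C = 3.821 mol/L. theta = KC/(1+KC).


Langmuir isotherm: theta = K*C / (1 + K*C)
K*C = 8.79 * 3.821 = 33.58659
theta = 33.58659 / (1 + 33.58659) = 33.58659 / 34.58659
theta = 0.9711

0.9711


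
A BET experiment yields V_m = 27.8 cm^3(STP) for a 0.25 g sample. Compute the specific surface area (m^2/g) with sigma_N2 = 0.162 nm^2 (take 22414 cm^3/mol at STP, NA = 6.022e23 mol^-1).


Number of moles in monolayer = V_m / 22414 = 27.8 / 22414 = 0.0012403
Number of molecules = moles * NA = 0.0012403 * 6.022e23
SA = molecules * sigma / mass
SA = (27.8 / 22414) * 6.022e23 * 0.162e-18 / 0.25
SA = 484.0 m^2/g

484.0


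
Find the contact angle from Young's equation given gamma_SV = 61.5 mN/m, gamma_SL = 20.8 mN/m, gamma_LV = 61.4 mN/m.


cos(theta) = (gamma_SV - gamma_SL) / gamma_LV
cos(theta) = (61.5 - 20.8) / 61.4
cos(theta) = 0.662866
theta = arccos(0.662866) = 48.48 degrees

48.48


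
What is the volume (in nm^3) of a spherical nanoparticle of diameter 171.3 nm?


Radius r = 171.3/2 = 85.65 nm
Volume V = (4/3) * pi * r^3
V = (4/3) * pi * (85.65)^3
V = 2631908.04 nm^3

2631908.04


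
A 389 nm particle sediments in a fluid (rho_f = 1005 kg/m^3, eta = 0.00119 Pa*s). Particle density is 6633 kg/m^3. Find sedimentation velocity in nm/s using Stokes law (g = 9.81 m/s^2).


Radius R = 389/2 nm = 1.945e-07 m
Density difference = 6633 - 1005 = 5628 kg/m^3
v = 2 * R^2 * (rho_p - rho_f) * g / (9 * eta)
v = 2 * (1.945e-07)^2 * 5628 * 9.81 / (9 * 0.00119)
v = 3.90034e-07 m/s = 390.0343 nm/s

390.0343


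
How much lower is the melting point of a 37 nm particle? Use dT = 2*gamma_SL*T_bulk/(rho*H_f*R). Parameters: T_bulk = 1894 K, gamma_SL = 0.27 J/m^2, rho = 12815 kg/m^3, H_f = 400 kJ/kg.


Radius R = 37/2 = 18.5 nm = 1.85e-08 m
Convert H_f = 400 kJ/kg = 400000 J/kg
dT = 2 * gamma_SL * T_bulk / (rho * H_f * R)
dT = 2 * 0.27 * 1894 / (12815 * 400000 * 1.85e-08)
dT = 10.8 K

10.8


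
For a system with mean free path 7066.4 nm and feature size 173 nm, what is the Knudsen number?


Knudsen number Kn = lambda / L
Kn = 7066.4 / 173
Kn = 40.8462

40.8462


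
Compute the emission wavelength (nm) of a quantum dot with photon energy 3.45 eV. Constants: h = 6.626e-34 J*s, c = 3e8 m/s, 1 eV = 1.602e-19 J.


Convert energy: E = 3.45 eV = 3.45 * 1.602e-19 = 5.5269e-19 J
lambda = h*c / E = 6.626e-34 * 3e8 / 5.5269e-19
lambda = 3.59659e-07 m = 359.7 nm

359.7


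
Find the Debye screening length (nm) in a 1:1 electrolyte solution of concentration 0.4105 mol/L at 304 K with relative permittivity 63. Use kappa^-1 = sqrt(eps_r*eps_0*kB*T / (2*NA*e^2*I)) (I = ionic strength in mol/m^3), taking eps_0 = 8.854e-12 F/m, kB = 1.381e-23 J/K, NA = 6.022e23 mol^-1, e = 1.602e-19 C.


Ionic strength I = 0.4105 * 1^2 * 1000 = 410.5 mol/m^3
kappa^-1 = sqrt(63 * 8.854e-12 * 1.381e-23 * 304 / (2 * 6.022e23 * (1.602e-19)^2 * 410.5))
kappa^-1 = 0.43 nm

0.43


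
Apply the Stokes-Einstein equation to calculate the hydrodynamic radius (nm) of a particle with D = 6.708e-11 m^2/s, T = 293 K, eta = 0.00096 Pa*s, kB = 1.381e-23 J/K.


Stokes-Einstein: R = kB*T / (6*pi*eta*D)
R = 1.381e-23 * 293 / (6 * pi * 0.00096 * 6.708e-11)
R = 3.33346e-09 m = 3.33 nm

3.33


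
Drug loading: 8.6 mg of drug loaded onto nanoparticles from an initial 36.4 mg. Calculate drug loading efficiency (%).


Drug loading efficiency = (drug loaded / drug initial) * 100
DLE = 8.6 / 36.4 * 100
DLE = 0.2363 * 100
DLE = 23.63%

23.63


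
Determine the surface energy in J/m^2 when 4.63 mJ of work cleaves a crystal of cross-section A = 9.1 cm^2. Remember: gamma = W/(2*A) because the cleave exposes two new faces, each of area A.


Convert: A = 9.1 cm^2 = 0.00091 m^2, W = 4.63 mJ = 0.00463 J
Cleaving exposes two faces of area A, so total new surface = 2*A and gamma = W / (2*A)
gamma = 0.00463 / (2 * 0.00091)
gamma = 2.544 J/m^2

2.544


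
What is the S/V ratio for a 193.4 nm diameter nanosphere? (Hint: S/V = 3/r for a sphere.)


Radius r = 193.4/2 = 96.7 nm
S/V = 3 / r = 3 / 96.7
S/V = 0.031 nm^-1

0.031


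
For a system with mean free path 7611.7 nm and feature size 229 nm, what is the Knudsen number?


Knudsen number Kn = lambda / L
Kn = 7611.7 / 229
Kn = 33.2389

33.2389


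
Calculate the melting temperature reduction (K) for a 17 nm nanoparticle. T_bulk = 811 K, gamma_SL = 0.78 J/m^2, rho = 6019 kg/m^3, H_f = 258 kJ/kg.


Radius R = 17/2 = 8.5 nm = 8.5e-09 m
Convert H_f = 258 kJ/kg = 258000 J/kg
dT = 2 * gamma_SL * T_bulk / (rho * H_f * R)
dT = 2 * 0.78 * 811 / (6019 * 258000 * 8.5e-09)
dT = 95.8 K

95.8


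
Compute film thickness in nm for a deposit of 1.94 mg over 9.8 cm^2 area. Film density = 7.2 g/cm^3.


Convert: m = 1.94 mg = 1.9400e-06 kg, A = 9.8 cm^2 = 9.8000e-04 m^2, rho = 7.2 g/cm^3 = 7200 kg/m^3
t = m / (A * rho)
t = 1.9400e-06 / (9.8000e-04 * 7200)
t = 2.7494e-07 m = 274.9 nm

274.9


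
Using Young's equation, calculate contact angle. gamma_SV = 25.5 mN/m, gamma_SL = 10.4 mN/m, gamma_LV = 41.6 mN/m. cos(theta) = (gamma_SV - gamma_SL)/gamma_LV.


cos(theta) = (gamma_SV - gamma_SL) / gamma_LV
cos(theta) = (25.5 - 10.4) / 41.6
cos(theta) = 0.362981
theta = arccos(0.362981) = 68.72 degrees

68.72
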